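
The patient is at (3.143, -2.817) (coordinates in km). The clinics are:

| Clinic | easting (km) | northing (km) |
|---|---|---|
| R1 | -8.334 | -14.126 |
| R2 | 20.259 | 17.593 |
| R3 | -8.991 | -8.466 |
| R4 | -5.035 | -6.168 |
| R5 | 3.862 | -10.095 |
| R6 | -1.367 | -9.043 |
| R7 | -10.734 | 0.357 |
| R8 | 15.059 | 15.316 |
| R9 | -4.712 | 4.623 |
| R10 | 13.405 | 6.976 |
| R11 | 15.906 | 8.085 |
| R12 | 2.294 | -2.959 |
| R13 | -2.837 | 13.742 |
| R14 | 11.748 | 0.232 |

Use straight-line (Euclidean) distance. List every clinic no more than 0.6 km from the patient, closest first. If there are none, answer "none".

Distances from (3.143, -2.817):
R1: √((-11.477)² + (-11.309)²) = √(131.72153 + 127.89348) = 16.113 km
R2: √((17.116)² + (20.410)²) = √(292.95746 + 416.56810) = 26.637 km
R3: √((-12.134)² + (-5.649)²) = √(147.23396 + 31.91120) = 13.385 km
R4: √((-8.178)² + (-3.351)²) = √(66.87968 + 11.22920) = 8.838 km
R5: √((0.719)² + (-7.278)²) = √(0.51696 + 52.96928) = 7.313 km
R6: √((-4.510)² + (-6.226)²) = √(20.34010 + 38.76308) = 7.688 km
R7: √((-13.877)² + (3.174)²) = √(192.57113 + 10.07428) = 14.235 km
R8: √((11.916)² + (18.133)²) = √(141.99106 + 328.80569) = 21.698 km
R9: √((-7.855)² + (7.440)²) = √(61.70102 + 55.35360) = 10.819 km
R10: √((10.262)² + (9.793)²) = √(105.30864 + 95.90285) = 14.185 km
R11: √((12.763)² + (10.902)²) = √(162.89417 + 118.85360) = 16.785 km
R12: √((-0.849)² + (-0.142)²) = √(0.72080 + 0.02016) = 0.861 km
R13: √((-5.980)² + (16.559)²) = √(35.76040 + 274.20048) = 17.606 km
R14: √((8.605)² + (3.049)²) = √(74.04603 + 9.29640) = 9.129 km
Threshold 0.6 km: none within range.

none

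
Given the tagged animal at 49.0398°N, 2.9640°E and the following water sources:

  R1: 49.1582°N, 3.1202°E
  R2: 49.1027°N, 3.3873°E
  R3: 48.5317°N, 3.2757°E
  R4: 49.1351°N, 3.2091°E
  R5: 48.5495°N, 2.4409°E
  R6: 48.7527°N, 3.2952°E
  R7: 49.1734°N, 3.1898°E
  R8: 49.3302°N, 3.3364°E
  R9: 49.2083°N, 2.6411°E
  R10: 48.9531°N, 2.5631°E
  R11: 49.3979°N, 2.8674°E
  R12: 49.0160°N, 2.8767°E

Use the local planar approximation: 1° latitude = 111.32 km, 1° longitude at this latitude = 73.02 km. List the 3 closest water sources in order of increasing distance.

R12, R1, R4

Distances from 49.0398°N, 2.9640°E:
R1: √((0.1184·111.32)² + (0.1562·73.02)²) = √(173.719992 + 130.090540) = 17.4302 km
R2: √((0.0629·111.32)² + (0.4233·73.02)²) = √(49.028396 + 955.388907) = 31.6925 km
R3: √((-0.5081·111.32)² + (0.3117·73.02)²) = √(3199.225002 + 518.032804) = 60.9693 km
R4: √((0.0953·111.32)² + (0.2451·73.02)²) = √(112.546553 + 320.309839) = 20.8052 km
R5: √((-0.4903·111.32)² + (-0.5231·73.02)²) = √(2978.997795 + 1458.992627) = 66.6182 km
R6: √((-0.2871·111.32)² + (0.3312·73.02)²) = √(1021.439810 + 584.876690) = 40.0789 km
R7: √((0.1336·111.32)² + (0.2258·73.02)²) = √(221.186854 + 271.851374) = 22.2045 km
R8: √((0.2904·111.32)² + (0.3724·73.02)²) = √(1045.056136 + 739.440105) = 42.2433 km
R9: √((0.1685·111.32)² + (-0.3229·73.02)²) = √(351.840805 + 555.929535) = 30.1292 km
R10: √((-0.0867·111.32)² + (-0.4009·73.02)²) = √(93.150371 + 856.950566) = 30.8237 km
R11: √((0.3581·111.32)² + (-0.0966·73.02)²) = √(1589.113940 + 49.755135) = 40.4829 km
R12: √((-0.0238·111.32)² + (-0.0873·73.02)²) = √(7.019405 + 40.636112) = 6.9033 km
Sorted: R12 (6.9033 km) < R1 (17.4302 km) < R4 (20.8052 km) < R7 (22.2045 km) < R9 (30.1292 km) < …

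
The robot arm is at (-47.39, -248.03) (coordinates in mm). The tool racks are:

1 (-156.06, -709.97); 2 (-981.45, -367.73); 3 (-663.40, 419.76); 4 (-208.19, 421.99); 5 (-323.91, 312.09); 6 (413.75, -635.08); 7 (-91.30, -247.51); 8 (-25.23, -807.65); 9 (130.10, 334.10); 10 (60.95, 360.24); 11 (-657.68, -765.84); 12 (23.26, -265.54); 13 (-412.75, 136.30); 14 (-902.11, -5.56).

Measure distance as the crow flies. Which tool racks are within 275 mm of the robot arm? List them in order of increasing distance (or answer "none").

7, 12

Distances from (-47.39, -248.03):
1: √((-108.67)² + (-461.94)²) = √(11809.1689 + 213388.5636) = 474.55 mm
2: √((-934.06)² + (-119.70)²) = √(872468.0836 + 14328.0900) = 941.70 mm
3: √((-616.01)² + (667.79)²) = √(379468.3201 + 445943.4841) = 908.52 mm
4: √((-160.80)² + (670.02)²) = √(25856.6400 + 448926.8004) = 689.05 mm
5: √((-276.52)² + (560.12)²) = √(76463.3104 + 313734.4144) = 624.66 mm
6: √((461.14)² + (-387.05)²) = √(212650.0996 + 149807.7025) = 602.04 mm
7: √((-43.91)² + (0.52)²) = √(1928.0881 + 0.2704) = 43.91 mm
8: √((22.16)² + (-559.62)²) = √(491.0656 + 313174.5444) = 560.06 mm
9: √((177.49)² + (582.13)²) = √(31502.7001 + 338875.3369) = 608.59 mm
10: √((108.34)² + (608.27)²) = √(11737.5556 + 369992.3929) = 617.84 mm
11: √((-610.29)² + (-517.81)²) = √(372453.8841 + 268127.1961) = 800.36 mm
12: √((70.65)² + (-17.51)²) = √(4991.4225 + 306.6001) = 72.79 mm
13: √((-365.36)² + (384.33)²) = √(133487.9296 + 147709.5489) = 530.28 mm
14: √((-854.72)² + (242.47)²) = √(730546.2784 + 58791.7009) = 888.45 mm
Threshold 275 mm: 7 (43.91 mm), 12 (72.79 mm) are within range.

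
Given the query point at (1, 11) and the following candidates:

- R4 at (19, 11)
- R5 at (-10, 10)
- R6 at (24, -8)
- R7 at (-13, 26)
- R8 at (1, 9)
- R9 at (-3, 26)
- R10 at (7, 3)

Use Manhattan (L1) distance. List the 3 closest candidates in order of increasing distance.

Distances from (1, 11):
R4: |18| + |0| = 18 + 0 = 18
R5: |-11| + |-1| = 11 + 1 = 12
R6: |23| + |-19| = 23 + 19 = 42
R7: |-14| + |15| = 14 + 15 = 29
R8: |0| + |-2| = 0 + 2 = 2
R9: |-4| + |15| = 4 + 15 = 19
R10: |6| + |-8| = 6 + 8 = 14
Sorted: R8 (2) < R5 (12) < R10 (14) < R4 (18) < R9 (19) < …

R8, R5, R10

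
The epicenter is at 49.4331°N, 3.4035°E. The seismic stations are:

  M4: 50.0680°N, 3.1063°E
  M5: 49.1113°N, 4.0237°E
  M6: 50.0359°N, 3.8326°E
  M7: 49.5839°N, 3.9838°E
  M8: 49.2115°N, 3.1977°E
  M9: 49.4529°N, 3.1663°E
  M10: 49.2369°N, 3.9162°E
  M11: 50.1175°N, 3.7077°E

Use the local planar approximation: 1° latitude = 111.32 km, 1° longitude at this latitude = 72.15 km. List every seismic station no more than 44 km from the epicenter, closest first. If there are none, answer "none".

M9, M8, M10

Distances from 49.4331°N, 3.4035°E:
M4: √((0.6349·111.32)² + (-0.2972·72.15)²) = √(4995.247941 + 459.801391) = 73.8583 km
M5: √((-0.3218·111.32)² + (0.6202·72.15)²) = √(1283.271280 + 2002.332492) = 57.3202 km
M6: √((0.6028·111.32)² + (0.4291·72.15)²) = √(4502.906017 + 958.494665) = 73.9013 km
M7: √((0.1508·111.32)² + (0.5803·72.15)²) = √(281.805249 + 1752.983434) = 45.1086 km
M8: √((-0.2216·111.32)² + (-0.2058·72.15)²) = √(608.535484 + 220.477061) = 28.7926 km
M9: √((0.0198·111.32)² + (-0.2372·72.15)²) = √(4.858216 + 292.888311) = 17.2553 km
M10: √((-0.1962·111.32)² + (0.5127·72.15)²) = √(477.028582 + 1368.356646) = 42.9579 km
M11: √((0.6844·111.32)² + (0.3042·72.15)²) = √(5804.521138 + 481.716021) = 79.2858 km
Threshold 44 km: M9 (17.2553 km), M8 (28.7926 km), M10 (42.9579 km) are within range.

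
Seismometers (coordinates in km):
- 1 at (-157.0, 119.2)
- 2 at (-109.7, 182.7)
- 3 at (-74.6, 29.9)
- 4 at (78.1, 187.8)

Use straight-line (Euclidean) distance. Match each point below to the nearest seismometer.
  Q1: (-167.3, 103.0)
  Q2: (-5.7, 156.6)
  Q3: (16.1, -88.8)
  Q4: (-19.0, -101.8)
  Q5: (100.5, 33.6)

Q1 at (-167.3, 103.0):
  1: 19.2 km
  2: 98.3 km
  3: 118.1 km
  4: 259.6 km
  → nearest: 1 (19.2 km)
Q2 at (-5.7, 156.6):
  1: 155.9 km
  2: 107.2 km
  3: 144.2 km
  4: 89.4 km
  → nearest: 4 (89.4 km)
Q3 at (16.1, -88.8):
  1: 270.6 km
  2: 299.2 km
  3: 149.4 km
  4: 283.5 km
  → nearest: 3 (149.4 km)
Q4 at (-19.0, -101.8):
  1: 260.5 km
  2: 298.6 km
  3: 143.0 km
  4: 305.4 km
  → nearest: 3 (143.0 km)
Q5 at (100.5, 33.6):
  1: 271.4 km
  2: 257.7 km
  3: 175.1 km
  4: 155.8 km
  → nearest: 4 (155.8 km)

Q1→1; Q2→4; Q3→3; Q4→3; Q5→4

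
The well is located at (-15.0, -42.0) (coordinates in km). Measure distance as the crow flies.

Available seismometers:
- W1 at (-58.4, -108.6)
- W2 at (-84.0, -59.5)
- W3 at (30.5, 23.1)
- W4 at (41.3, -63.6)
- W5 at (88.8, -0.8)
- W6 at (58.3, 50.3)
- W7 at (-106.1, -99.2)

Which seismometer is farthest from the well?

Distances from (-15.0, -42.0):
W1: √((-43.4)² + (-66.6)²) = √(1883.560 + 4435.560) = 79.5 km
W2: √((-69.0)² + (-17.5)²) = √(4761.000 + 306.250) = 71.2 km
W3: √((45.5)² + (65.1)²) = √(2070.250 + 4238.010) = 79.4 km
W4: √((56.3)² + (-21.6)²) = √(3169.690 + 466.560) = 60.3 km
W5: √((103.8)² + (41.2)²) = √(10774.440 + 1697.440) = 111.7 km
W6: √((73.3)² + (92.3)²) = √(5372.890 + 8519.290) = 117.9 km
W7: √((-91.1)² + (-57.2)²) = √(8299.210 + 3271.840) = 107.6 km
Maximum: W6 at 117.9 km.

W6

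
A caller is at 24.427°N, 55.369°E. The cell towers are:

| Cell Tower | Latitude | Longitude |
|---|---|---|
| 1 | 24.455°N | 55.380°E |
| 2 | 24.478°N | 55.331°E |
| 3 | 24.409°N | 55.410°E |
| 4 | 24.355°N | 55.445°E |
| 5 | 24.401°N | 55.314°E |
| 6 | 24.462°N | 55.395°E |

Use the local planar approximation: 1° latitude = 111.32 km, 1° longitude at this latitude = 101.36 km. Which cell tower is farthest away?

4

Distances from 24.427°N, 55.369°E:
1: 3.310 km
2: 6.861 km
3: 4.614 km
4: 11.117 km
5: 6.281 km
6: 4.704 km
Maximum: 4 at 11.117 km.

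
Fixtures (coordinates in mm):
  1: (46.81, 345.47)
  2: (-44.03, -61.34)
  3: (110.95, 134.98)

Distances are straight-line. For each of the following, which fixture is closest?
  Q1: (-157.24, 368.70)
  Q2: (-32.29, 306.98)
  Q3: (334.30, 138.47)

Q1 at (-157.24, 368.70):
  1: √((204.05)² + (-23.23)²) = √(41636.4025 + 539.6329) = 205.37 mm
  2: √((113.21)² + (-430.04)²) = √(12816.5041 + 184934.4016) = 444.69 mm
  3: √((268.19)² + (-233.72)²) = √(71925.8761 + 54625.0384) = 355.74 mm
  → nearest: 1 (205.37 mm)
Q2 at (-32.29, 306.98):
  1: √((79.10)² + (38.49)²) = √(6256.8100 + 1481.4801) = 87.97 mm
  2: √((-11.74)² + (-368.32)²) = √(137.8276 + 135659.6224) = 368.51 mm
  3: √((143.24)² + (-172.00)²) = √(20517.6976 + 29584.0000) = 223.83 mm
  → nearest: 1 (87.97 mm)
Q3 at (334.30, 138.47):
  1: √((-287.49)² + (207.00)²) = √(82650.5001 + 42849.0000) = 354.26 mm
  2: √((-378.33)² + (-199.81)²) = √(143133.5889 + 39924.0361) = 427.85 mm
  3: √((-223.35)² + (-3.49)²) = √(49885.2225 + 12.1801) = 223.38 mm
  → nearest: 3 (223.38 mm)

Q1→1; Q2→1; Q3→3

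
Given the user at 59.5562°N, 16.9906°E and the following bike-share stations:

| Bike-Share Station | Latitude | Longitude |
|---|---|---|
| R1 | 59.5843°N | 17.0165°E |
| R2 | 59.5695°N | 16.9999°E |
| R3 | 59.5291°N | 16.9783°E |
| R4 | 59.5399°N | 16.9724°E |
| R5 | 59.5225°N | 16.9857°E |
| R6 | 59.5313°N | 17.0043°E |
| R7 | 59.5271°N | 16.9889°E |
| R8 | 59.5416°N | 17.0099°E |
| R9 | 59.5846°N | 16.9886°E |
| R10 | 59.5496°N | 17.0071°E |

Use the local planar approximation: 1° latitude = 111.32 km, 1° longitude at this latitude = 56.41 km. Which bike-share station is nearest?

Distances from 59.5562°N, 16.9906°E:
R1: √((0.0281·111.32)² + (0.0259·56.41)²) = √(9.784960 + 2.134577) = 3.4525 km
R2: √((0.0133·111.32)² + (0.0093·56.41)²) = √(2.192046 + 0.275219) = 1.5708 km
R3: √((-0.0271·111.32)² + (-0.0123·56.41)²) = √(9.100913 + 0.481418) = 3.0955 km
R4: √((-0.0163·111.32)² + (-0.0182·56.41)²) = √(3.292468 + 1.054035) = 2.0848 km
R5: √((-0.0337·111.32)² + (-0.0049·56.41)²) = √(14.073632 + 0.076402) = 3.7617 km
R6: √((-0.0249·111.32)² + (0.0137·56.41)²) = √(7.683252 + 0.597246) = 2.8776 km
R7: √((-0.0291·111.32)² + (-0.0017·56.41)²) = √(10.493790 + 0.009196) = 3.2408 km
R8: √((-0.0146·111.32)² + (0.0193·56.41)²) = √(2.641509 + 1.185296) = 1.9562 km
R9: √((0.0284·111.32)² + (-0.0020·56.41)²) = √(9.995006 + 0.012728) = 3.1635 km
R10: √((-0.0066·111.32)² + (0.0165·56.41)²) = √(0.539802 + 0.866323) = 1.1858 km
Minimum: R10 at 1.1858 km.

R10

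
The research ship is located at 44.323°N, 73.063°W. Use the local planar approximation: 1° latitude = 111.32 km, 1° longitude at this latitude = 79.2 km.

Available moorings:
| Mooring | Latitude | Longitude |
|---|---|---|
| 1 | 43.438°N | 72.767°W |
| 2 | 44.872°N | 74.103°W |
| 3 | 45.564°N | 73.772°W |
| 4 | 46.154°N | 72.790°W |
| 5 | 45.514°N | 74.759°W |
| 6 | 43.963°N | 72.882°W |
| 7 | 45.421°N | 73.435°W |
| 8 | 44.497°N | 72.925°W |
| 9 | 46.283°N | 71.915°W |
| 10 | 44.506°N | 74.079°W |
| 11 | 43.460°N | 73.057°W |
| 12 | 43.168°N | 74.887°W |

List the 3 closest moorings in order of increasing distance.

Distances from 44.323°N, 73.063°W:
1: √((-0.885·111.32)² + (0.296·79.2)²) = √(9705.83573 + 549.58363) = 101.269 km
2: √((0.549·111.32)² + (-1.040·79.2)²) = √(3735.00411 + 6784.48742) = 102.565 km
3: √((1.241·111.32)² + (-0.709·79.2)²) = √(19084.90306 + 3153.13695) = 149.124 km
4: √((1.831·111.32)² + (0.273·79.2)²) = √(41545.41332 + 467.49359) = 204.971 km
5: √((1.191·111.32)² + (-1.696·79.2)²) = √(17578.01854 + 18042.72206) = 188.735 km
6: √((-0.360·111.32)² + (0.181·79.2)²) = √(1606.02166 + 205.49796) = 42.562 km
7: √((1.098·111.32)² + (-0.372·79.2)²) = √(14940.01645 + 868.03301) = 125.730 km
8: √((0.174·111.32)² + (0.138·79.2)²) = √(375.18450 + 119.45616) = 22.241 km
9: √((1.960·111.32)² + (1.148·79.2)²) = √(47605.65424 + 8266.73735) = 236.373 km
10: √((0.183·111.32)² + (-1.016·79.2)²) = √(415.00046 + 6474.97028) = 83.006 km
11: √((-0.863·111.32)² + (0.006·79.2)²) = √(9229.28350 + 0.22582) = 96.070 km
12: √((-1.155·111.32)² + (-1.824·79.2)²) = √(16531.42777 + 20868.92274) = 193.392 km
Sorted: 8 (22.241 km) < 6 (42.562 km) < 10 (83.006 km) < 11 (96.070 km) < 1 (101.269 km) < …

8, 6, 10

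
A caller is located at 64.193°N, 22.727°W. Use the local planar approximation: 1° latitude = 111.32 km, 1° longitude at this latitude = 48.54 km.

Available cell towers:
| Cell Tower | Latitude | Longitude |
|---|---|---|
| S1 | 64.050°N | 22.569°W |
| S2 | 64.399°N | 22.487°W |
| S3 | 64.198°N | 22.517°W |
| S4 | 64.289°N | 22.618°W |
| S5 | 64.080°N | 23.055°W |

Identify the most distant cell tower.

S2

Distances from 64.193°N, 22.727°W:
S1: 17.670 km
S2: 25.721 km
S3: 10.209 km
S4: 11.925 km
S5: 20.291 km
Maximum: S2 at 25.721 km.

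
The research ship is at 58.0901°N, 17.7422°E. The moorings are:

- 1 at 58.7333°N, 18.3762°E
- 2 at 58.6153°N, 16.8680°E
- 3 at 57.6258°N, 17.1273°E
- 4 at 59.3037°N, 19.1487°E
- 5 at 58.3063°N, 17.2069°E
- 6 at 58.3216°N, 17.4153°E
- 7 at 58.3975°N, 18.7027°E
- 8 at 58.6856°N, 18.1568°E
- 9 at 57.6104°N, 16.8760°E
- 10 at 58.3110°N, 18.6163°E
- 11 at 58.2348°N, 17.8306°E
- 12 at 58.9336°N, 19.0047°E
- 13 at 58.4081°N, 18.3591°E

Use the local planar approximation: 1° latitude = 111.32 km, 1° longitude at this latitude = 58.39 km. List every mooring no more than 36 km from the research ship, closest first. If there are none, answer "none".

Distances from 58.0901°N, 17.7422°E:
1: √((0.6432·111.32)² + (0.6340·58.39)²) = √(5126.706638 + 1370.425611) = 80.6048 km
2: √((0.5252·111.32)² + (-0.8742·58.39)²) = √(3418.187095 + 2605.544860) = 77.6127 km
3: √((-0.4643·111.32)² + (-0.6149·58.39)²) = √(2671.429778 + 1289.098006) = 62.9327 km
4: √((1.2136·111.32)² + (1.4065·58.39)²) = √(18251.456635 + 6744.603499) = 158.1014 km
5: √((0.2162·111.32)² + (-0.5353·58.39)²) = √(579.238973 + 976.947976) = 39.4485 km
6: √((0.2315·111.32)² + (-0.3269·58.39)²) = √(664.122794 + 364.339948) = 32.0697 km
7: √((0.3074·111.32)² + (0.9605·58.39)²) = √(1170.992522 + 3145.369628) = 65.6990 km
8: √((0.5955·111.32)² + (0.4146·58.39)²) = √(4394.504636 + 586.051182) = 70.5731 km
9: √((-0.4797·111.32)² + (-0.8662·58.39)²) = √(2851.581787 + 2558.075212) = 73.5504 km
10: √((0.2209·111.32)² + (0.8741·58.39)²) = √(604.697018 + 2604.948796) = 56.6537 km
11: √((0.1447·111.32)² + (0.0884·58.39)²) = √(259.467793 + 26.642899) = 16.9148 km
12: √((0.8435·111.32)² + (1.2625·58.39)²) = √(8816.913278 + 5434.251377) = 119.3782 km
13: √((0.3180·111.32)² + (0.6169·58.39)²) = √(1253.143008 + 1297.497384) = 50.5039 km
Threshold 36 km: 11 (16.9148 km), 6 (32.0697 km) are within range.

11, 6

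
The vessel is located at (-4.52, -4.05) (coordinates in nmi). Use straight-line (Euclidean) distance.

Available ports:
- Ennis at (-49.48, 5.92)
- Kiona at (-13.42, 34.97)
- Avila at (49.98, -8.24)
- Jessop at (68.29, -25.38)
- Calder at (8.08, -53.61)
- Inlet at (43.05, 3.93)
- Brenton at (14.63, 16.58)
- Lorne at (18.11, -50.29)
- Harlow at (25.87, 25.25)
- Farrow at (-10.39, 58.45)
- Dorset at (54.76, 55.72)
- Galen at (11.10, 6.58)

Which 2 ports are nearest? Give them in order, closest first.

Galen, Brenton

Distances from (-4.52, -4.05):
Ennis: √((-44.96)² + (9.97)²) = √(2021.4016 + 99.4009) = 46.05 nmi
Kiona: √((-8.90)² + (39.02)²) = √(79.2100 + 1522.5604) = 40.02 nmi
Avila: √((54.50)² + (-4.19)²) = √(2970.2500 + 17.5561) = 54.66 nmi
Jessop: √((72.81)² + (-21.33)²) = √(5301.2961 + 454.9689) = 75.87 nmi
Calder: √((12.60)² + (-49.56)²) = √(158.7600 + 2456.1936) = 51.14 nmi
Inlet: √((47.57)² + (7.98)²) = √(2262.9049 + 63.6804) = 48.23 nmi
Brenton: √((19.15)² + (20.63)²) = √(366.7225 + 425.5969) = 28.15 nmi
Lorne: √((22.63)² + (-46.24)²) = √(512.1169 + 2138.1376) = 51.48 nmi
Harlow: √((30.39)² + (29.30)²) = √(923.5521 + 858.4900) = 42.21 nmi
Farrow: √((-5.87)² + (62.50)²) = √(34.4569 + 3906.2500) = 62.78 nmi
Dorset: √((59.28)² + (59.77)²) = √(3514.1184 + 3572.4529) = 84.18 nmi
Galen: √((15.62)² + (10.63)²) = √(243.9844 + 112.9969) = 18.89 nmi
Sorted: Galen (18.89 nmi) < Brenton (28.15 nmi) < Kiona (40.02 nmi) < Harlow (42.21 nmi) < …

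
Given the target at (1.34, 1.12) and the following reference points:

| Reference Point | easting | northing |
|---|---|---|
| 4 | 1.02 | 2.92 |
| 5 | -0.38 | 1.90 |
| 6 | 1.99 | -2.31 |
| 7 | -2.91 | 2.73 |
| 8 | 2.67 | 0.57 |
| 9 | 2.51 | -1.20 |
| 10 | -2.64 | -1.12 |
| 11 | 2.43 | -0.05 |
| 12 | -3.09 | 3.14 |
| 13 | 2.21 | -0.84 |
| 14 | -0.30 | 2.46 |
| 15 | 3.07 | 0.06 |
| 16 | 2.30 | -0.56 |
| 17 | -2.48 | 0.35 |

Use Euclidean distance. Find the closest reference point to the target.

8

Distances from (1.34, 1.12):
4: 1.83
5: 1.89
6: 3.49
7: 4.54
8: 1.44
9: 2.60
10: 4.57
11: 1.60
12: 4.87
13: 2.14
14: 2.12
15: 2.03
16: 1.93
17: 3.90
Minimum: 8 at 1.44.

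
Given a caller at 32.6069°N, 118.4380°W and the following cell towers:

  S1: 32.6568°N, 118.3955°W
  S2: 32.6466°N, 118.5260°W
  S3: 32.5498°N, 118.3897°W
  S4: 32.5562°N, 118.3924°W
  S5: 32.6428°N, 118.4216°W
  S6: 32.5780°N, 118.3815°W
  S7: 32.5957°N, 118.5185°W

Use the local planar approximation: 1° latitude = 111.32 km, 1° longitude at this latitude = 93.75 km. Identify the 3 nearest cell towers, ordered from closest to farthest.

Distances from 32.6069°N, 118.4380°W:
S1: √((0.0499·111.32)² + (0.0425·93.75)²) = √(30.856558 + 15.875244) = 6.8361 km
S2: √((0.0397·111.32)² + (-0.0880·93.75)²) = √(19.531132 + 68.062500) = 9.3591 km
S3: √((-0.0571·111.32)² + (0.0483·93.75)²) = √(40.403465 + 20.503916) = 7.8043 km
S4: √((-0.0507·111.32)² + (0.0456·93.75)²) = √(31.853878 + 18.275625) = 7.0802 km
S5: √((0.0359·111.32)² + (0.0164·93.75)²) = √(15.971117 + 2.363906) = 4.2819 km
S6: √((-0.0289·111.32)² + (0.0565·93.75)²) = √(10.350041 + 28.056885) = 6.1973 km
S7: √((-0.0112·111.32)² + (-0.0805·93.75)²) = √(1.554470 + 56.955322) = 7.6492 km
Sorted: S5 (4.2819 km) < S6 (6.1973 km) < S1 (6.8361 km) < S4 (7.0802 km) < S7 (7.6492 km) < …

S5, S6, S1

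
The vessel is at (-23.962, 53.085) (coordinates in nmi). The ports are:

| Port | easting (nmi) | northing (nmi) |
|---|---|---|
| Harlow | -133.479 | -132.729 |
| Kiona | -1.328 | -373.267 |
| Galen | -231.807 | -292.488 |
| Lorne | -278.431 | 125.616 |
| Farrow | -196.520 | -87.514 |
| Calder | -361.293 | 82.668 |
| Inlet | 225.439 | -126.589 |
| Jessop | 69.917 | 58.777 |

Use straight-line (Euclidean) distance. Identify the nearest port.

Distances from (-23.962, 53.085):
Harlow: √((-109.517)² + (-185.814)²) = √(11993.97329 + 34526.84260) = 215.687 nmi
Kiona: √((22.634)² + (-426.352)²) = √(512.29796 + 181776.02790) = 426.952 nmi
Galen: √((-207.845)² + (-345.573)²) = √(43199.54403 + 119420.69833) = 403.262 nmi
Lorne: √((-254.469)² + (72.531)²) = √(64754.47196 + 5260.74596) = 264.604 nmi
Farrow: √((-172.558)² + (-140.599)²) = √(29776.26336 + 19768.07880) = 222.586 nmi
Calder: √((-337.331)² + (29.583)²) = √(113792.20356 + 875.15389) = 338.626 nmi
Inlet: √((249.401)² + (-179.674)²) = √(62200.85880 + 32282.74628) = 307.382 nmi
Jessop: √((93.879)² + (5.692)²) = √(8813.26664 + 32.39886) = 94.051 nmi
Minimum: Jessop at 94.051 nmi.

Jessop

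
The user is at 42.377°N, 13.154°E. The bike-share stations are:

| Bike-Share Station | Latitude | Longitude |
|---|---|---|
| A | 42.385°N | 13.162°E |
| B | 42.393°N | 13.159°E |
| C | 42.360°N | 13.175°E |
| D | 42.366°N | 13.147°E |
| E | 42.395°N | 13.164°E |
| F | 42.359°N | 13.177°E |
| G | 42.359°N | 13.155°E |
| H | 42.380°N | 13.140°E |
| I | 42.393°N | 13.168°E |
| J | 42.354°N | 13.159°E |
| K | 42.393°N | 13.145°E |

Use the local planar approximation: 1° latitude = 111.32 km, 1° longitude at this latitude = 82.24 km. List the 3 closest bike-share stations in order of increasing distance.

A, H, D

Distances from 42.377°N, 13.154°E:
A: √((0.008·111.32)² + (0.008·82.24)²) = √(0.79310 + 0.43286) = 1.107 km
B: √((0.016·111.32)² + (0.005·82.24)²) = √(3.17239 + 0.16909) = 1.828 km
C: √((-0.017·111.32)² + (0.021·82.24)²) = √(3.58133 + 2.98267) = 2.562 km
D: √((-0.011·111.32)² + (-0.007·82.24)²) = √(1.49945 + 0.33141) = 1.353 km
E: √((0.018·111.32)² + (0.010·82.24)²) = √(4.01505 + 0.67634) = 2.166 km
F: √((-0.018·111.32)² + (0.023·82.24)²) = √(4.01505 + 3.57785) = 2.756 km
G: √((-0.018·111.32)² + (0.001·82.24)²) = √(4.01505 + 0.00676) = 2.005 km
H: √((0.003·111.32)² + (-0.014·82.24)²) = √(0.11153 + 1.32563) = 1.199 km
I: √((0.016·111.32)² + (0.014·82.24)²) = √(3.17239 + 1.32563) = 2.121 km
J: √((-0.023·111.32)² + (0.005·82.24)²) = √(6.55544 + 0.16909) = 2.593 km
K: √((0.016·111.32)² + (-0.009·82.24)²) = √(3.17239 + 0.54784) = 1.929 km
Sorted: A (1.107 km) < H (1.199 km) < D (1.353 km) < B (1.828 km) < K (1.929 km) < …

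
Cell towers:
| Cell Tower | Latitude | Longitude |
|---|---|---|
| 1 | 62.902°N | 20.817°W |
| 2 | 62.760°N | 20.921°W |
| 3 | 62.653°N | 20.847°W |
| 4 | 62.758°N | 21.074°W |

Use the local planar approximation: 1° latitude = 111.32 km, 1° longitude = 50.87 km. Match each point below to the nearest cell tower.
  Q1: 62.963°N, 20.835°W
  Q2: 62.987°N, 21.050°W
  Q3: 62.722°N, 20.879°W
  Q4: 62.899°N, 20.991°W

Q1 at 62.963°N, 20.835°W:
  1: 6.852 km
  2: 23.018 km
  3: 34.515 km
  4: 25.857 km
  → nearest: 1 (6.852 km)
Q2 at 62.987°N, 21.050°W:
  1: 15.166 km
  2: 26.108 km
  3: 38.588 km
  4: 25.521 km
  → nearest: 1 (15.166 km)
Q3 at 62.722°N, 20.879°W:
  1: 20.284 km
  2: 4.739 km
  3: 7.852 km
  4: 10.699 km
  → nearest: 2 (4.739 km)
Q4 at 62.899°N, 20.991°W:
  1: 8.858 km
  2: 15.878 km
  3: 28.348 km
  4: 16.254 km
  → nearest: 1 (8.858 km)

Q1→1; Q2→1; Q3→2; Q4→1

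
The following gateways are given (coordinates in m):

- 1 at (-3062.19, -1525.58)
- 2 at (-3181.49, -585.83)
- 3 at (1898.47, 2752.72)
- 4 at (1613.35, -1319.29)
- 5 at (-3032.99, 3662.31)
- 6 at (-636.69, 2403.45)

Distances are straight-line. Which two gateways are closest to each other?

1 and 2

Pairwise distances:
1–2: 947.29 m
1–3: 6550.73 m
1–4: 4680.09 m
1–5: 5187.97 m
1–6: 4617.39 m
2–3: 6078.81 m
2–4: 4850.61 m
2–5: 4250.73 m
2–6: 3925.79 m
3–4: 4081.98 m
3–5: 5014.64 m
3–6: 2559.11 m
4–5: 6812.11 m
4–6: 4349.88 m
5–6: 2706.84 m
Closest pair: 1–2 at 947.29 m.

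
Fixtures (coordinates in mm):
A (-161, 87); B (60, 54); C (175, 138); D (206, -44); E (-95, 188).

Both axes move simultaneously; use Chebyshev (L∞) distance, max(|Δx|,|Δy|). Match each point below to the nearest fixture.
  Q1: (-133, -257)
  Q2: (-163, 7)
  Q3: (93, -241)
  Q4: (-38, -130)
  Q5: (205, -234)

Q1 at (-133, -257):
  A: max(|-28|, |344|) = 344 mm
  B: max(|193|, |311|) = 311 mm
  C: max(|308|, |395|) = 395 mm
  D: max(|339|, |213|) = 339 mm
  E: max(|38|, |445|) = 445 mm
  → nearest: B (311 mm)
Q2 at (-163, 7):
  A: max(|2|, |80|) = 80 mm
  B: max(|223|, |47|) = 223 mm
  C: max(|338|, |131|) = 338 mm
  D: max(|369|, |-51|) = 369 mm
  E: max(|68|, |181|) = 181 mm
  → nearest: A (80 mm)
Q3 at (93, -241):
  A: max(|-254|, |328|) = 328 mm
  B: max(|-33|, |295|) = 295 mm
  C: max(|82|, |379|) = 379 mm
  D: max(|113|, |197|) = 197 mm
  E: max(|-188|, |429|) = 429 mm
  → nearest: D (197 mm)
Q4 at (-38, -130):
  A: max(|-123|, |217|) = 217 mm
  B: max(|98|, |184|) = 184 mm
  C: max(|213|, |268|) = 268 mm
  D: max(|244|, |86|) = 244 mm
  E: max(|-57|, |318|) = 318 mm
  → nearest: B (184 mm)
Q5 at (205, -234):
  A: max(|-366|, |321|) = 366 mm
  B: max(|-145|, |288|) = 288 mm
  C: max(|-30|, |372|) = 372 mm
  D: max(|1|, |190|) = 190 mm
  E: max(|-300|, |422|) = 422 mm
  → nearest: D (190 mm)

Q1→B; Q2→A; Q3→D; Q4→B; Q5→D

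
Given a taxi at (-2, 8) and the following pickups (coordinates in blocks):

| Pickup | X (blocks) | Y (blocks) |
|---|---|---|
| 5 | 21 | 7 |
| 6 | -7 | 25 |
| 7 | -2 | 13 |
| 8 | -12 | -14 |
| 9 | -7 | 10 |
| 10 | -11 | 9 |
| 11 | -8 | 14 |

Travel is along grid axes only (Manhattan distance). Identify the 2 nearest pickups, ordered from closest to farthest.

Distances from (-2, 8):
5: 24 blocks
6: 22 blocks
7: 5 blocks
8: 32 blocks
9: 7 blocks
10: 10 blocks
11: 12 blocks
Sorted: 7 (5 blocks) < 9 (7 blocks) < 10 (10 blocks) < 11 (12 blocks) < …

7, 9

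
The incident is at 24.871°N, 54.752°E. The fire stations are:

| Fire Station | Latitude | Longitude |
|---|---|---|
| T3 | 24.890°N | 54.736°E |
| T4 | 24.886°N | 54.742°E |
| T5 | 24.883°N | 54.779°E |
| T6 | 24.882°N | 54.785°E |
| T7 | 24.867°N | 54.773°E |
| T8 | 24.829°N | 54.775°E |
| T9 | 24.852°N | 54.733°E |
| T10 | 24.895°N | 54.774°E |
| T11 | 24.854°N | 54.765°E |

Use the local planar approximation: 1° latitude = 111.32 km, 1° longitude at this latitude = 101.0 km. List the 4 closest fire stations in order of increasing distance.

Distances from 24.871°N, 54.752°E:
T3: √((0.019·111.32)² + (-0.016·101.0)²) = √(4.47356 + 2.61146) = 2.662 km
T4: √((0.015·111.32)² + (-0.010·101.0)²) = √(2.78823 + 1.02010) = 1.951 km
T5: √((0.012·111.32)² + (0.027·101.0)²) = √(1.78447 + 7.43653) = 3.037 km
T6: √((0.011·111.32)² + (0.033·101.0)²) = √(1.49945 + 11.10889) = 3.551 km
T7: √((-0.004·111.32)² + (0.021·101.0)²) = √(0.19827 + 4.49864) = 2.167 km
T8: √((-0.042·111.32)² + (0.023·101.0)²) = √(21.85974 + 5.39633) = 5.221 km
T9: √((-0.019·111.32)² + (-0.019·101.0)²) = √(4.47356 + 3.68256) = 2.856 km
T10: √((0.024·111.32)² + (0.022·101.0)²) = √(7.13787 + 4.93728) = 3.475 km
T11: √((-0.017·111.32)² + (0.013·101.0)²) = √(3.58133 + 1.72397) = 2.303 km
Sorted: T4 (1.951 km) < T7 (2.167 km) < T11 (2.303 km) < T3 (2.662 km) < T9 (2.856 km) < T5 (3.037 km) < …

T4, T7, T11, T3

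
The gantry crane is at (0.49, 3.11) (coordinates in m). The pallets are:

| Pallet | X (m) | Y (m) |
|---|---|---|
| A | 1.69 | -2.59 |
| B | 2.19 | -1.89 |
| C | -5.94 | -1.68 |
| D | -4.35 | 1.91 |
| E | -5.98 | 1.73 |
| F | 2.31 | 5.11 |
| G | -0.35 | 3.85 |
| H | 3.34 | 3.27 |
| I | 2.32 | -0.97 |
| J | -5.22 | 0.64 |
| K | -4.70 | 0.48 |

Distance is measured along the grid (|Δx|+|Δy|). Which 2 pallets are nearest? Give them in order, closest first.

Distances from (0.49, 3.11):
A: 6.90 m
B: 6.70 m
C: 11.22 m
D: 6.04 m
E: 7.85 m
F: 3.82 m
G: 1.58 m
H: 3.01 m
I: 5.91 m
J: 8.18 m
K: 7.82 m
Sorted: G (1.58 m) < H (3.01 m) < F (3.82 m) < I (5.91 m) < …

G, H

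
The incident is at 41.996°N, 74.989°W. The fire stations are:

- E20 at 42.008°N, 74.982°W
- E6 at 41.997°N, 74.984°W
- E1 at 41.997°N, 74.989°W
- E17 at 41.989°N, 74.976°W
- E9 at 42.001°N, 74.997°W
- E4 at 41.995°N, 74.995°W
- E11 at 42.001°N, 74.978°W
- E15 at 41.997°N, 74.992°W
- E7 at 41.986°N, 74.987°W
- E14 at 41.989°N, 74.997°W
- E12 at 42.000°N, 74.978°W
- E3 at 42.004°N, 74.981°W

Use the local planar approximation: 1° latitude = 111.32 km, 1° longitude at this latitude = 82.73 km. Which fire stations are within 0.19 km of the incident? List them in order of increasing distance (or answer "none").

E1

Distances from 41.996°N, 74.989°W:
E20: √((0.012·111.32)² + (0.007·82.73)²) = √(1.78447 + 0.33537) = 1.456 km
E6: √((0.001·111.32)² + (0.005·82.73)²) = √(0.01239 + 0.17111) = 0.428 km
E1: √((0.001·111.32)² + (0.000·82.73)²) = √(0.01239 + 0.00000) = 0.111 km
E17: √((-0.007·111.32)² + (0.013·82.73)²) = √(0.60721 + 1.15668) = 1.328 km
E9: √((0.005·111.32)² + (-0.008·82.73)²) = √(0.30980 + 0.43803) = 0.865 km
E4: √((-0.001·111.32)² + (-0.006·82.73)²) = √(0.01239 + 0.24639) = 0.509 km
E11: √((0.005·111.32)² + (0.011·82.73)²) = √(0.30980 + 0.82815) = 1.067 km
E15: √((0.001·111.32)² + (-0.003·82.73)²) = √(0.01239 + 0.06160) = 0.272 km
E7: √((-0.010·111.32)² + (0.002·82.73)²) = √(1.23921 + 0.02738) = 1.125 km
E14: √((-0.007·111.32)² + (-0.008·82.73)²) = √(0.60721 + 0.43803) = 1.022 km
E12: √((0.004·111.32)² + (0.011·82.73)²) = √(0.19827 + 0.82815) = 1.013 km
E3: √((0.008·111.32)² + (0.008·82.73)²) = √(0.79310 + 0.43803) = 1.110 km
Threshold 0.19 km: E1 (0.111 km) is within range.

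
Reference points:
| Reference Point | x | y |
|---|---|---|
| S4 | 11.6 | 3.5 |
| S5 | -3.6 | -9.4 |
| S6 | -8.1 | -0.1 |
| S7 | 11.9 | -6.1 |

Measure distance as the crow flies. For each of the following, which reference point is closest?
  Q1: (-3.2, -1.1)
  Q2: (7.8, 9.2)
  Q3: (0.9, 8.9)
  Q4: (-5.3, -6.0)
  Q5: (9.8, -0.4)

Q1→S6; Q2→S4; Q3→S4; Q4→S5; Q5→S4

Q1 at (-3.2, -1.1):
  S4: 15.5
  S5: 8.3
  S6: 5.0
  S7: 15.9
  → nearest: S6 (5.0)
Q2 at (7.8, 9.2):
  S4: 6.9
  S5: 21.8
  S6: 18.4
  S7: 15.8
  → nearest: S4 (6.9)
Q3 at (0.9, 8.9):
  S4: 12.0
  S5: 18.8
  S6: 12.7
  S7: 18.6
  → nearest: S4 (12.0)
Q4 at (-5.3, -6.0):
  S4: 19.4
  S5: 3.8
  S6: 6.5
  S7: 17.2
  → nearest: S5 (3.8)
Q5 at (9.8, -0.4):
  S4: 4.3
  S5: 16.1
  S6: 17.9
  S7: 6.1
  → nearest: S4 (4.3)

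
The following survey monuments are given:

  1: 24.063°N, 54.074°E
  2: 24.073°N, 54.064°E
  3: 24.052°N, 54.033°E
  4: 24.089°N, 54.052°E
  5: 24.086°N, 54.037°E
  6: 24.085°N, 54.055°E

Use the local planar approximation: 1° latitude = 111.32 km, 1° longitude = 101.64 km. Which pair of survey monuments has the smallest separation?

Pairwise distances:
4–6: 0.540 km
1–2: 1.507 km
4–5: 1.561 km
2–6: 1.619 km
5–6: 1.833 km
2–4: 2.159 km
2–5: 3.102 km
1–6: 3.119 km
1–4: 3.657 km
3–5: 3.807 km
2–3: 3.923 km
3–6: 4.301 km
1–3: 4.343 km
3–4: 4.549 km
1–5: 4.550 km
Closest pair: 4–6 at 0.540 km.

4 and 6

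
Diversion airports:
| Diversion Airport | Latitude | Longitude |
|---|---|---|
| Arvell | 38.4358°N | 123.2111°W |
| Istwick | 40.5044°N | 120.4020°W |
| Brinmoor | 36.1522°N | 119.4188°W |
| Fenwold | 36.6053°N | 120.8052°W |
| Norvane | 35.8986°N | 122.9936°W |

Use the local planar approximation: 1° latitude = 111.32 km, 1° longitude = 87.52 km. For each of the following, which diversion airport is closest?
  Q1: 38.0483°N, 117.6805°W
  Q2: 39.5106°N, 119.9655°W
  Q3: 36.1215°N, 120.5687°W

Q1 at 38.0483°N, 117.6805°W:
  Arvell: 485.9564 km
  Istwick: 362.6115 km
  Brinmoor: 260.1875 km
  Fenwold: 317.1615 km
  Norvane: 522.9666 km
  → nearest: Brinmoor (260.1875 km)
Q2 at 39.5106°N, 119.9655°W:
  Arvell: 308.2248 km
  Istwick: 117.0401 km
  Brinmoor: 376.9065 km
  Fenwold: 331.6626 km
  Norvane: 481.5702 km
  → nearest: Istwick (117.0401 km)
Q3 at 36.1215°N, 120.5687°W:
  Arvell: 346.2003 km
  Istwick: 488.1225 km
  Brinmoor: 100.6973 km
  Fenwold: 57.6972 km
  Norvane: 213.6729 km
  → nearest: Fenwold (57.6972 km)

Q1→Brinmoor; Q2→Istwick; Q3→Fenwold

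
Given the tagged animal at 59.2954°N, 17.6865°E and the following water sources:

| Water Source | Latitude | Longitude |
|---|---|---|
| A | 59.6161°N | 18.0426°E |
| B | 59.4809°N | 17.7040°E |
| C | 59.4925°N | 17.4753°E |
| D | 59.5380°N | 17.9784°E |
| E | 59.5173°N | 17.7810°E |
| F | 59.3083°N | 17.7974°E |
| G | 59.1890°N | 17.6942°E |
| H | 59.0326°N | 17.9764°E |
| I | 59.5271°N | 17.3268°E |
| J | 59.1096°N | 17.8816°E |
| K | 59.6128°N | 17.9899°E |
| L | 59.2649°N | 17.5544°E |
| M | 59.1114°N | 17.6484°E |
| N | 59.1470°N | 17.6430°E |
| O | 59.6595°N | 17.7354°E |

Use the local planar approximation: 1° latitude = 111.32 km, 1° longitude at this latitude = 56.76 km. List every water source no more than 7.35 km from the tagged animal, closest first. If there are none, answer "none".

Distances from 59.2954°N, 17.6865°E:
A: √((0.3207·111.32)² + (0.3561·56.76)²) = √(1274.513134 + 408.534484) = 41.0250 km
B: √((0.1855·111.32)² + (0.0175·56.76)²) = √(426.416718 + 0.986645) = 20.6737 km
C: √((0.1971·111.32)² + (-0.2112·56.76)²) = √(481.415029 + 143.705239) = 25.0024 km
D: √((0.2426·111.32)² + (0.2919·56.76)²) = √(729.336567 + 274.506709) = 31.6835 km
E: √((0.2219·111.32)² + (0.0945·56.76)²) = √(610.184259 + 28.770565) = 25.2776 km
F: √((0.0129·111.32)² + (0.1109·56.76)²) = √(2.062176 + 39.623047) = 6.4564 km
G: √((-0.1064·111.32)² + (0.0077·56.76)²) = √(140.290948 + 0.191014) = 11.8525 km
H: √((-0.2628·111.32)² + (0.2899·56.76)²) = √(855.848940 + 270.757942) = 33.5650 km
I: √((0.2317·111.32)² + (-0.3597·56.76)²) = √(665.270802 + 416.836412) = 32.8954 km
J: √((-0.1858·111.32)² + (0.1951·56.76)²) = √(427.797079 + 122.630730) = 23.4612 km
K: √((0.3174·111.32)² + (0.3034·56.76)²) = √(1248.418628 + 296.562290) = 39.3062 km
L: √((-0.0305·111.32)² + (-0.1321·56.76)²) = √(11.527790 + 56.219944) = 8.2309 km
M: √((-0.1840·111.32)² + (-0.0381·56.76)²) = √(419.548373 + 4.676648) = 20.5967 km
N: √((-0.1484·111.32)² + (-0.0435·56.76)²) = √(272.906700 + 6.096257) = 16.7034 km
O: √((0.3641·111.32)² + (0.0489·56.76)²) = √(1642.811571 + 7.703756) = 40.6265 km
Threshold 7.35 km: F (6.4564 km) is within range.

F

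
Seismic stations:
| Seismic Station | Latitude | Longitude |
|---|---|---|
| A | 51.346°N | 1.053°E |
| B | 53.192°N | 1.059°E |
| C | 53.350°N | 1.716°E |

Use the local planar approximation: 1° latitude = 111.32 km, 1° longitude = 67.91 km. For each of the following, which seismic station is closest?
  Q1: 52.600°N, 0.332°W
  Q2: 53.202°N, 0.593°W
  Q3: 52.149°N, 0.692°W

Q1 at 52.600°N, 0.332°W:
  A: 168.325 km
  B: 115.179 km
  C: 162.215 km
  → nearest: B (115.179 km)
Q2 at 53.202°N, 0.593°W:
  A: 234.909 km
  B: 112.193 km
  C: 157.667 km
  → nearest: B (112.193 km)
Q3 at 52.149°N, 0.692°W:
  A: 148.437 km
  B: 166.194 km
  C: 211.224 km
  → nearest: A (148.437 km)

Q1→B; Q2→B; Q3→A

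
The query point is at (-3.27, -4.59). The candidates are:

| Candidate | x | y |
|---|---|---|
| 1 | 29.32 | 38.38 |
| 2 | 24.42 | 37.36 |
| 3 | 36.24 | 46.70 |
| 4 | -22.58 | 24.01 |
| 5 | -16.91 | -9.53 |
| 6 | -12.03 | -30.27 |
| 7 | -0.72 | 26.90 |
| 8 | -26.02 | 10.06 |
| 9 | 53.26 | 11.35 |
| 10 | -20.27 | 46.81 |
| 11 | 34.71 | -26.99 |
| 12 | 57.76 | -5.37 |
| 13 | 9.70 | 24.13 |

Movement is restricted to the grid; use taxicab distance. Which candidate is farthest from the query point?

3

Distances from (-3.27, -4.59):
1: 75.56
2: 69.64
3: 90.80
4: 47.91
5: 18.58
6: 34.44
7: 34.04
8: 37.40
9: 72.47
10: 68.40
11: 60.38
12: 61.81
13: 41.69
Maximum: 3 at 90.80.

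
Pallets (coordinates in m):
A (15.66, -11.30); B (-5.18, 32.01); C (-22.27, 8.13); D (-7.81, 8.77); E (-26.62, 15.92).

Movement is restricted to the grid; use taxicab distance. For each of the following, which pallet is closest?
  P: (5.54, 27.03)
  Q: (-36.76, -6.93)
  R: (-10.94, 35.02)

P at (5.54, 27.03):
  A: |10.12| + |-38.33| = 10.12 + 38.33 = 48.45 m
  B: |-10.72| + |4.98| = 10.72 + 4.98 = 15.70 m
  C: |-27.81| + |-18.90| = 27.81 + 18.90 = 46.71 m
  D: |-13.35| + |-18.26| = 13.35 + 18.26 = 31.61 m
  E: |-32.16| + |-11.11| = 32.16 + 11.11 = 43.27 m
  → nearest: B (15.70 m)
Q at (-36.76, -6.93):
  A: |52.42| + |-4.37| = 52.42 + 4.37 = 56.79 m
  B: |31.58| + |38.94| = 31.58 + 38.94 = 70.52 m
  C: |14.49| + |15.06| = 14.49 + 15.06 = 29.55 m
  D: |28.95| + |15.70| = 28.95 + 15.70 = 44.65 m
  E: |10.14| + |22.85| = 10.14 + 22.85 = 32.99 m
  → nearest: C (29.55 m)
R at (-10.94, 35.02):
  A: |26.60| + |-46.32| = 26.60 + 46.32 = 72.92 m
  B: |5.76| + |-3.01| = 5.76 + 3.01 = 8.77 m
  C: |-11.33| + |-26.89| = 11.33 + 26.89 = 38.22 m
  D: |3.13| + |-26.25| = 3.13 + 26.25 = 29.38 m
  E: |-15.68| + |-19.10| = 15.68 + 19.10 = 34.78 m
  → nearest: B (8.77 m)

P→B; Q→C; R→B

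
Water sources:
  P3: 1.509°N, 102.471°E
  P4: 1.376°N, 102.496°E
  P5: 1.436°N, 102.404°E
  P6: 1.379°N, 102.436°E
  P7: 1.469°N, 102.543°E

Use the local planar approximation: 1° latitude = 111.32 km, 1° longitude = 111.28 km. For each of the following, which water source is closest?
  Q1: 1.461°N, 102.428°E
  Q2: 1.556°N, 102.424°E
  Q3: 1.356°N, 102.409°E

Q1→P5; Q2→P3; Q3→P6

Q1 at 1.461°N, 102.428°E:
  P3: 7.173 km
  P4: 12.116 km
  P5: 3.857 km
  P6: 9.172 km
  P7: 12.828 km
  → nearest: P5 (3.857 km)
Q2 at 1.556°N, 102.424°E:
  P3: 7.398 km
  P4: 21.580 km
  P5: 13.543 km
  P6: 19.749 km
  P7: 16.406 km
  → nearest: P3 (7.398 km)
Q3 at 1.356°N, 102.409°E:
  P3: 18.376 km
  P4: 9.934 km
  P5: 8.923 km
  P6: 3.948 km
  P7: 19.509 km
  → nearest: P6 (3.948 km)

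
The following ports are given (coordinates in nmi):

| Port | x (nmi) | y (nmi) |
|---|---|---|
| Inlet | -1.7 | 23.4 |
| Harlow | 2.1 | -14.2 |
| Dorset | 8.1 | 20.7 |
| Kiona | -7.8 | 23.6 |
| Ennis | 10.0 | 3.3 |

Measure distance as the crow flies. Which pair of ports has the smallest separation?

Inlet and Kiona

Pairwise distances:
Inlet–Harlow: 37.8 nmi
Inlet–Dorset: 10.2 nmi
Inlet–Kiona: 6.1 nmi
Inlet–Ennis: 23.3 nmi
Harlow–Dorset: 35.4 nmi
Harlow–Kiona: 39.1 nmi
Harlow–Ennis: 19.2 nmi
Dorset–Kiona: 16.2 nmi
Dorset–Ennis: 17.5 nmi
Kiona–Ennis: 27.0 nmi
Closest pair: Inlet–Kiona at 6.1 nmi.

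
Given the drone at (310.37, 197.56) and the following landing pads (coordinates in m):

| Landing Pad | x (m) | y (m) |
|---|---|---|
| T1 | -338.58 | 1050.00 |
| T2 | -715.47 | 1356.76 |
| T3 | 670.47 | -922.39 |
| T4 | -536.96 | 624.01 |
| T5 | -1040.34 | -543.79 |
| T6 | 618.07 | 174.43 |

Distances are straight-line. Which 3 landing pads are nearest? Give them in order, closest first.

T6, T4, T1

Distances from (310.37, 197.56):
T1: 1071.35 m
T2: 1547.93 m
T3: 1176.42 m
T4: 948.59 m
T5: 1540.78 m
T6: 308.57 m
Sorted: T6 (308.57 m) < T4 (948.59 m) < T1 (1071.35 m) < T3 (1176.42 m) < T5 (1540.78 m) < …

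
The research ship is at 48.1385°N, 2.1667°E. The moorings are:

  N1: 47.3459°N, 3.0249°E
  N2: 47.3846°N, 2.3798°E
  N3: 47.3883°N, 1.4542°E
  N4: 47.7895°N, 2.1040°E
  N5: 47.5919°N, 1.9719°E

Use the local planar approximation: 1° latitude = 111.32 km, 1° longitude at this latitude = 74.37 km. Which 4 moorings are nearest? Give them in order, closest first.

Distances from 48.1385°N, 2.1667°E:
N1: √((-0.7926·111.32)² + (0.8582·74.37)²) = √(7784.926764 + 4073.545611) = 108.8966 km
N2: √((-0.7539·111.32)² + (0.2131·74.37)²) = √(7043.262618 + 251.166933) = 85.4074 km
N3: √((-0.7502·111.32)² + (-0.7125·74.37)²) = √(6974.298238 + 2807.794379) = 98.9045 km
N4: √((-0.3490·111.32)² + (-0.0627·74.37)²) = √(1509.375336 + 21.743560) = 39.1295 km
N5: √((-0.5466·111.32)² + (-0.1948·74.37)²) = √(3702.419717 + 209.881166) = 62.5484 km
Sorted: N4 (39.1295 km) < N5 (62.5484 km) < N2 (85.4074 km) < N3 (98.9045 km) < N1 (108.8966 km)

N4, N5, N2, N3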